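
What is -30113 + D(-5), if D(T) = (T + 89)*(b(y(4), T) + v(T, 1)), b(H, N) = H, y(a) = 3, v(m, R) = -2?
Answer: -30029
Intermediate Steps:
D(T) = 89 + T (D(T) = (T + 89)*(3 - 2) = (89 + T)*1 = 89 + T)
-30113 + D(-5) = -30113 + (89 - 5) = -30113 + 84 = -30029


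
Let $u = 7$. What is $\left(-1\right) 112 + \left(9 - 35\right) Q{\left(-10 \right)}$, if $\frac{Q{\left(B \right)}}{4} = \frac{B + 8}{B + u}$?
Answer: $- \frac{544}{3} \approx -181.33$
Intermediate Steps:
$Q{\left(B \right)} = \frac{4 \left(8 + B\right)}{7 + B}$ ($Q{\left(B \right)} = 4 \frac{B + 8}{B + 7} = 4 \frac{8 + B}{7 + B} = \frac{4 \left(8 + B\right)}{7 + B}$)
$\left(-1\right) 112 + \left(9 - 35\right) Q{\left(-10 \right)} = \left(-1\right) 112 + \left(9 - 35\right) \frac{4 \left(8 - 10\right)}{7 - 10} = -112 - 26 \cdot 4 \frac{1}{-3} \left(-2\right) = -112 - 26 \cdot 4 \left(- \frac{1}{3}\right) \left(-2\right) = -112 - \frac{208}{3} = - \frac{544}{3}$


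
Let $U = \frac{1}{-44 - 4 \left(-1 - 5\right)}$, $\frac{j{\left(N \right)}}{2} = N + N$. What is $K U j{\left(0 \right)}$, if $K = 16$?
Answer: $0$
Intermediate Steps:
$j{\left(N \right)} = 4 N$ ($j{\left(N \right)} = 2 \left(N + N\right) = 2 \cdot 2 N = 4 N$)
$U = - \frac{1}{20}$ ($U = \frac{1}{-44 - -24} = \frac{1}{-44 + 24} = \frac{1}{-20} = - \frac{1}{20} \approx -0.05$)
$K U j{\left(0 \right)} = 16 \left(- \frac{1}{20}\right) 4 \cdot 0 = \left(- \frac{4}{5}\right) 0 = 0$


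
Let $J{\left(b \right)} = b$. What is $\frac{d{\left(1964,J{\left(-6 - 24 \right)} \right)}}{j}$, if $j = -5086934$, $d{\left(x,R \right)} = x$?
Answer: $- \frac{982}{2543467} \approx -0.00038609$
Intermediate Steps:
$\frac{d{\left(1964,J{\left(-6 - 24 \right)} \right)}}{j} = \frac{1964}{-5086934} = 1964 \left(- \frac{1}{5086934}\right) = - \frac{982}{2543467}$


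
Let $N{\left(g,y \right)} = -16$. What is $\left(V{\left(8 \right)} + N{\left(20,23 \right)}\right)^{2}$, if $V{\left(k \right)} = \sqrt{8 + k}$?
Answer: $144$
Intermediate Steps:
$\left(V{\left(8 \right)} + N{\left(20,23 \right)}\right)^{2} = \left(\sqrt{8 + 8} - 16\right)^{2} = \left(\sqrt{16} - 16\right)^{2} = \left(4 - 16\right)^{2} = \left(-12\right)^{2} = 144$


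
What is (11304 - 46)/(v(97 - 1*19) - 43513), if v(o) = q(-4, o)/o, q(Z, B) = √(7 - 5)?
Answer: -1490182574868/5759665516097 - 439062*√2/5759665516097 ≈ -0.25873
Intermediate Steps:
q(Z, B) = √2
v(o) = √2/o
(11304 - 46)/(v(97 - 1*19) - 43513) = (11304 - 46)/(√2/(97 - 1*19) - 43513) = 11258/(√2/(97 - 19) - 43513) = 11258/(√2/78 - 43513) = 11258/(-43513 + √2/78)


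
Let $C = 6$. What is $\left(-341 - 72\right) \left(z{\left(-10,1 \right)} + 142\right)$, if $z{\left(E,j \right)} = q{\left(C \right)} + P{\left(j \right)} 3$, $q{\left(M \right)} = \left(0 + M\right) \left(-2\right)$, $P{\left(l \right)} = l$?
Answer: $-54929$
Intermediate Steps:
$q{\left(M \right)} = - 2 M$ ($q{\left(M \right)} = M \left(-2\right) = - 2 M$)
$z{\left(E,j \right)} = -12 + 3 j$ ($z{\left(E,j \right)} = \left(-2\right) 6 + j 3 = -12 + 3 j$)
$\left(-341 - 72\right) \left(z{\left(-10,1 \right)} + 142\right) = \left(-341 - 72\right) \left(\left(-12 + 3 \cdot 1\right) + 142\right) = - 413 \left(\left(-12 + 3\right) + 142\right) = - 413 \left(-9 + 142\right) = \left(-413\right) 133 = -54929$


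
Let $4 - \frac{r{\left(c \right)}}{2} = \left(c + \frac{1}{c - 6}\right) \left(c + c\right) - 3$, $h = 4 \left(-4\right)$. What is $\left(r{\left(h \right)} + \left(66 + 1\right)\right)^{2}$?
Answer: $\frac{108264025}{121} \approx 8.9474 \cdot 10^{5}$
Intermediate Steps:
$h = -16$
$r{\left(c \right)} = 14 - 4 c \left(c + \frac{1}{-6 + c}\right)$ ($r{\left(c \right)} = 8 - 2 \left(\left(c + \frac{1}{c - 6}\right) \left(c + c\right) - 3\right) = 8 - 2 \left(\left(c + \frac{1}{-6 + c}\right) 2 c - 3\right) = 8 - 2 \left(2 c \left(c + \frac{1}{-6 + c}\right) - 3\right) = 8 - 2 \left(-3 + 2 c \left(c + \frac{1}{-6 + c}\right)\right) = 8 - \left(-6 + 4 c \left(c + \frac{1}{-6 + c}\right)\right) = 14 - 4 c \left(c + \frac{1}{-6 + c}\right)$)
$\left(r{\left(h \right)} + \left(66 + 1\right)\right)^{2} = \left(\frac{2 \left(-42 - 2 \left(-16\right)^{3} + 5 \left(-16\right) + 12 \left(-16\right)^{2}\right)}{-6 - 16} + \left(66 + 1\right)\right)^{2} = \left(\frac{2 \left(-42 - -8192 - 80 + 12 \cdot 256\right)}{-22} + 67\right)^{2} = \left(2 \left(- \frac{1}{22}\right) \left(-42 + 8192 - 80 + 3072\right) + 67\right)^{2} = \left(2 \left(- \frac{1}{22}\right) 11142 + 67\right)^{2} = \left(- \frac{11142}{11} + 67\right)^{2} = \left(- \frac{10405}{11}\right)^{2} = \frac{108264025}{121}$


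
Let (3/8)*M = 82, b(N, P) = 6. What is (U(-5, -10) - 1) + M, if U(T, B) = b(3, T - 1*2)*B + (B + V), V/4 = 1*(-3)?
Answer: 407/3 ≈ 135.67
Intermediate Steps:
V = -12 (V = 4*(1*(-3)) = 4*(-3) = -12)
M = 656/3 (M = (8/3)*82 = 656/3 ≈ 218.67)
U(T, B) = -12 + 7*B (U(T, B) = 6*B + (B - 12) = 6*B + (-12 + B) = -12 + 7*B)
(U(-5, -10) - 1) + M = ((-12 + 7*(-10)) - 1) + 656/3 = ((-12 - 70) - 1) + 656/3 = (-82 - 1) + 656/3 = -83 + 656/3 = 407/3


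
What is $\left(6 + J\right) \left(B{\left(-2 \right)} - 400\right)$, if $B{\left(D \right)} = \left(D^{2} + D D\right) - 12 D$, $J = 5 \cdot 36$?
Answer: $-68448$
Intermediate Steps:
$J = 180$
$B{\left(D \right)} = - 12 D + 2 D^{2}$ ($B{\left(D \right)} = \left(D^{2} + D^{2}\right) - 12 D = 2 D^{2} - 12 D = - 12 D + 2 D^{2}$)
$\left(6 + J\right) \left(B{\left(-2 \right)} - 400\right) = \left(6 + 180\right) \left(2 \left(-2\right) \left(-6 - 2\right) - 400\right) = 186 \left(2 \left(-2\right) \left(-8\right) - 400\right) = 186 \left(32 - 400\right) = 186 \left(-368\right) = -68448$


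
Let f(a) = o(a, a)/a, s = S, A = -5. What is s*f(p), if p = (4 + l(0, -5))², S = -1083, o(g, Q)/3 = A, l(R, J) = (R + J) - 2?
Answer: 1805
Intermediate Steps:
l(R, J) = -2 + J + R (l(R, J) = (J + R) - 2 = -2 + J + R)
o(g, Q) = -15 (o(g, Q) = 3*(-5) = -15)
s = -1083
p = 9 (p = (4 + (-2 - 5 + 0))² = (4 - 7)² = (-3)² = 9)
f(a) = -15/a
s*f(p) = -(-16245)/9 = -1083*(-5/3) = 1805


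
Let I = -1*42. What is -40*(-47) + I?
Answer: 1838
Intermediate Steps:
I = -42
-40*(-47) + I = -40*(-47) - 42 = 1880 - 42 = 1838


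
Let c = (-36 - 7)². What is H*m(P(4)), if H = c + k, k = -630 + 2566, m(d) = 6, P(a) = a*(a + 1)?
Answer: 22710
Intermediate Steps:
P(a) = a*(1 + a)
c = 1849 (c = (-43)² = 1849)
k = 1936
H = 3785 (H = 1849 + 1936 = 3785)
H*m(P(4)) = 3785*6 = 22710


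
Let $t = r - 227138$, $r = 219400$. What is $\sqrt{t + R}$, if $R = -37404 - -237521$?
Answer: $\sqrt{192379} \approx 438.61$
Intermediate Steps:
$R = 200117$ ($R = -37404 + 237521 = 200117$)
$t = -7738$ ($t = 219400 - 227138 = -7738$)
$\sqrt{t + R} = \sqrt{-7738 + 200117} = \sqrt{192379}$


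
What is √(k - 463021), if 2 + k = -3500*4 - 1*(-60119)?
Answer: 2*I*√104226 ≈ 645.68*I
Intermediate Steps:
k = 46117 (k = -2 + (-3500*4 - 1*(-60119)) = -2 + (-14000 + 60119) = -2 + 46119 = 46117)
√(k - 463021) = √(46117 - 463021) = √(-416904) = 2*I*√104226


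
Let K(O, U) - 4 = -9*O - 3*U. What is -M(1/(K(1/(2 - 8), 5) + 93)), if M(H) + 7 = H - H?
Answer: 7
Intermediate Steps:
K(O, U) = 4 - 9*O - 3*U (K(O, U) = 4 + (-9*O - 3*U) = 4 - 9*O - 3*U)
M(H) = -7 (M(H) = -7 + (H - H) = -7 + 0 = -7)
-M(1/(K(1/(2 - 8), 5) + 93)) = -1*(-7) = 7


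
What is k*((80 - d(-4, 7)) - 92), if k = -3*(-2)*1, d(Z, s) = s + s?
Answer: -156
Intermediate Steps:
d(Z, s) = 2*s
k = 6 (k = 6*1 = 6)
k*((80 - d(-4, 7)) - 92) = 6*((80 - 2*7) - 92) = 6*((80 - 1*14) - 92) = 6*((80 - 14) - 92) = 6*(66 - 92) = 6*(-26) = -156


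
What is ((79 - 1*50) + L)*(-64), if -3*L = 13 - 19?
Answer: -1984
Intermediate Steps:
L = 2 (L = -(13 - 19)/3 = -⅓*(-6) = 2)
((79 - 1*50) + L)*(-64) = ((79 - 1*50) + 2)*(-64) = ((79 - 50) + 2)*(-64) = (29 + 2)*(-64) = 31*(-64) = -1984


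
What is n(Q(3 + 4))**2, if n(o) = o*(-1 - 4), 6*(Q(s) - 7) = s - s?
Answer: 1225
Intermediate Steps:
Q(s) = 7 (Q(s) = 7 + (s - s)/6 = 7 + (1/6)*0 = 7 + 0 = 7)
n(o) = -5*o (n(o) = o*(-5) = -5*o)
n(Q(3 + 4))**2 = (-5*7)**2 = (-35)**2 = 1225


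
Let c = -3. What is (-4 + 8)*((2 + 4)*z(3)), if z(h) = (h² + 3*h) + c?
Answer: 360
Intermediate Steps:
z(h) = -3 + h² + 3*h (z(h) = (h² + 3*h) - 3 = -3 + h² + 3*h)
(-4 + 8)*((2 + 4)*z(3)) = (-4 + 8)*((2 + 4)*(-3 + 3² + 3*3)) = 4*(6*(-3 + 9 + 9)) = 4*(6*15) = 4*90 = 360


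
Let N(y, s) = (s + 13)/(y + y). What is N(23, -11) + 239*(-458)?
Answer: -2517625/23 ≈ -1.0946e+5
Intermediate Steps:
N(y, s) = (13 + s)/(2*y) (N(y, s) = (13 + s)/((2*y)) = (13 + s)*(1/(2*y)) = (13 + s)/(2*y))
N(23, -11) + 239*(-458) = (½)*(13 - 11)/23 + 239*(-458) = (½)*(1/23)*2 - 109462 = 1/23 - 109462 = -2517625/23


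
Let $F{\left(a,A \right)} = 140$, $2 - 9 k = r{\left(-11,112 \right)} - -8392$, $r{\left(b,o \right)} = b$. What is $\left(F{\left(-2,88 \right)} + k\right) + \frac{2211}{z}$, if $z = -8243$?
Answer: $- \frac{6522424}{8243} \approx -791.27$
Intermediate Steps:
$k = -931$ ($k = \frac{2}{9} - \frac{-11 - -8392}{9} = \frac{2}{9} - \frac{-11 + 8392}{9} = \frac{2}{9} - \frac{8381}{9} = -931$)
$\left(F{\left(-2,88 \right)} + k\right) + \frac{2211}{z} = \left(140 - 931\right) + \frac{2211}{-8243} = -791 + 2211 \left(- \frac{1}{8243}\right) = -791 - \frac{2211}{8243} = - \frac{6522424}{8243}$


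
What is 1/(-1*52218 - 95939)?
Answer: -1/148157 ≈ -6.7496e-6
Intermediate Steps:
1/(-1*52218 - 95939) = 1/(-52218 - 95939) = 1/(-148157) = -1/148157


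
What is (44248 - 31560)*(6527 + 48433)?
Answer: 697332480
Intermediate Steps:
(44248 - 31560)*(6527 + 48433) = 12688*54960 = 697332480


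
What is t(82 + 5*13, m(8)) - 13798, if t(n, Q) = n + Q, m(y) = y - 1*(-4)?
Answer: -13639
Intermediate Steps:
m(y) = 4 + y (m(y) = y + 4 = 4 + y)
t(n, Q) = Q + n
t(82 + 5*13, m(8)) - 13798 = ((4 + 8) + (82 + 5*13)) - 13798 = (12 + (82 + 65)) - 13798 = (12 + 147) - 13798 = 159 - 13798 = -13639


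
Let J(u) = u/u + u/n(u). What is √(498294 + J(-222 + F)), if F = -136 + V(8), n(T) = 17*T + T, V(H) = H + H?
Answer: √17938622/6 ≈ 705.90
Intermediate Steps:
V(H) = 2*H
n(T) = 18*T
F = -120 (F = -136 + 2*8 = -136 + 16 = -120)
J(u) = 19/18 (J(u) = u/u + u/((18*u)) = 1 + u*(1/(18*u)) = 1 + 1/18 = 19/18)
√(498294 + J(-222 + F)) = √(498294 + 19/18) = √(8969311/18) = √17938622/6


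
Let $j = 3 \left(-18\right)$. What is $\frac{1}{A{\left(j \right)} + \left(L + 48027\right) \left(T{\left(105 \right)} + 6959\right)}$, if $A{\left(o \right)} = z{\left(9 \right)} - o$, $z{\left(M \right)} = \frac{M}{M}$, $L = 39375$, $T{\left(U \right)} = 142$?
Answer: $\frac{1}{620641657} \approx 1.6112 \cdot 10^{-9}$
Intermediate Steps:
$z{\left(M \right)} = 1$
$j = -54$
$A{\left(o \right)} = 1 - o$
$\frac{1}{A{\left(j \right)} + \left(L + 48027\right) \left(T{\left(105 \right)} + 6959\right)} = \frac{1}{\left(1 - -54\right) + \left(39375 + 48027\right) \left(142 + 6959\right)} = \frac{1}{\left(1 + 54\right) + 87402 \cdot 7101} = \frac{1}{55 + 620641602} = \frac{1}{620641657}$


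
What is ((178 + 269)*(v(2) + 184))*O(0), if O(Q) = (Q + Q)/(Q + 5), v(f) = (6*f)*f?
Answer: 0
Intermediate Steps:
v(f) = 6*f**2
O(Q) = 2*Q/(5 + Q) (O(Q) = (2*Q)/(5 + Q) = 2*Q/(5 + Q))
((178 + 269)*(v(2) + 184))*O(0) = ((178 + 269)*(6*2**2 + 184))*(2*0/(5 + 0)) = (447*(6*4 + 184))*(2*0/5) = (447*(24 + 184))*(2*0*(1/5)) = (447*208)*0 = 92976*0 = 0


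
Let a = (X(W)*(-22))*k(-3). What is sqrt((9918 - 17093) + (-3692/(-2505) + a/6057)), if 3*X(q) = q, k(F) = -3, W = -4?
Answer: I*sqrt(20388212623978435)/1685865 ≈ 84.697*I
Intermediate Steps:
X(q) = q/3
a = -88 (a = (((1/3)*(-4))*(-22))*(-3) = -4/3*(-22)*(-3) = (88/3)*(-3) = -88)
sqrt((9918 - 17093) + (-3692/(-2505) + a/6057)) = sqrt((9918 - 17093) + (-3692/(-2505) - 88/6057)) = sqrt(-7175 + (-3692*(-1/2505) - 88*1/6057)) = sqrt(-7175 + (3692/2505 - 88/6057)) = sqrt(-7175 + 7380668/5057595) = sqrt(-36280863457/5057595) = I*sqrt(20388212623978435)/1685865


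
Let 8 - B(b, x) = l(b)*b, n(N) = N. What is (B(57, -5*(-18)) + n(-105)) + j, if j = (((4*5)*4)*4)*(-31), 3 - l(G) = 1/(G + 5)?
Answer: -631599/62 ≈ -10187.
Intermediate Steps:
l(G) = 3 - 1/(5 + G) (l(G) = 3 - 1/(G + 5) = 3 - 1/(5 + G))
j = -9920 (j = ((20*4)*4)*(-31) = (80*4)*(-31) = 320*(-31) = -9920)
B(b, x) = 8 - b*(14 + 3*b)/(5 + b) (B(b, x) = 8 - (14 + 3*b)/(5 + b)*b = 8 - b*(14 + 3*b)/(5 + b))
(B(57, -5*(-18)) + n(-105)) + j = ((40 - 6*57 - 3*57**2)/(5 + 57) - 105) - 9920 = ((40 - 342 - 3*3249)/62 - 105) - 9920 = ((40 - 342 - 9747)/62 - 105) - 9920 = ((1/62)*(-10049) - 105) - 9920 = (-10049/62 - 105) - 9920 = -16559/62 - 9920 = -631599/62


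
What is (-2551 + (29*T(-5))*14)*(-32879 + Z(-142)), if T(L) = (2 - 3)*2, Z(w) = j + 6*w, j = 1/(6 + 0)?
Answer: 226873585/2 ≈ 1.1344e+8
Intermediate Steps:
j = 1/6 ≈ 0.16667
Z(w) = 1/6 + 6*w
T(L) = -2 (T(L) = -1*2 = -2)
(-2551 + (29*T(-5))*14)*(-32879 + Z(-142)) = (-2551 + (29*(-2))*14)*(-32879 + (1/6 + 6*(-142))) = (-2551 - 58*14)*(-32879 + (1/6 - 852)) = (-2551 - 812)*(-32879 - 5111/6) = -3363*(-202385/6) = 226873585/2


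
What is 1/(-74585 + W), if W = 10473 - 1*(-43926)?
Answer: -1/20186 ≈ -4.9539e-5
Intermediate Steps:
W = 54399 (W = 10473 + 43926 = 54399)
1/(-74585 + W) = 1/(-74585 + 54399) = 1/(-20186) = -1/20186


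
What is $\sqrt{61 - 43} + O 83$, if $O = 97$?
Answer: $8051 + 3 \sqrt{2} \approx 8055.2$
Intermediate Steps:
$\sqrt{61 - 43} + O 83 = \sqrt{61 - 43} + 97 \cdot 83 = \sqrt{61 - 43} + 8051 = \sqrt{18} + 8051 = 3 \sqrt{2} + 8051 = 8051 + 3 \sqrt{2}$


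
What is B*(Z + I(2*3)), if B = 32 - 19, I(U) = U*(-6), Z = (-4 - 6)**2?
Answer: 832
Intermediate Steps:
Z = 100 (Z = (-10)**2 = 100)
I(U) = -6*U
B = 13
B*(Z + I(2*3)) = 13*(100 - 12*3) = 13*(100 - 6*6) = 13*(100 - 36) = 13*64 = 832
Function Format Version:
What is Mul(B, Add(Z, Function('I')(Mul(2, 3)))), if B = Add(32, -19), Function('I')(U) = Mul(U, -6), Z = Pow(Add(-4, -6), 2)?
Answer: 832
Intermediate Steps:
Z = 100 (Z = Pow(-10, 2) = 100)
Function('I')(U) = Mul(-6, U)
B = 13
Mul(B, Add(Z, Function('I')(Mul(2, 3)))) = Mul(13, Add(100, Mul(-6, Mul(2, 3)))) = Mul(13, Add(100, Mul(-6, 6))) = Mul(13, Add(100, -36)) = Mul(13, 64) = 832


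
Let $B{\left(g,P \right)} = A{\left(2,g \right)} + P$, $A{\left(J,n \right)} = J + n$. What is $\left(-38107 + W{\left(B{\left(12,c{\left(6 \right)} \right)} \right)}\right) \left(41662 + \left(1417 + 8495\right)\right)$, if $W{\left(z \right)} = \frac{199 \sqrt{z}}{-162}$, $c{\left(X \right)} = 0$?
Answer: $-1965330418 - \frac{5131613 \sqrt{14}}{81} \approx -1.9656 \cdot 10^{9}$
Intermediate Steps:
$B{\left(g,P \right)} = 2 + P + g$ ($B{\left(g,P \right)} = \left(2 + g\right) + P = 2 + P + g$)
$W{\left(z \right)} = - \frac{199 \sqrt{z}}{162}$ ($W{\left(z \right)} = 199 \sqrt{z} \left(- \frac{1}{162}\right) = - \frac{199 \sqrt{z}}{162}$)
$\left(-38107 + W{\left(B{\left(12,c{\left(6 \right)} \right)} \right)}\right) \left(41662 + \left(1417 + 8495\right)\right) = \left(-38107 - \frac{199 \sqrt{2 + 0 + 12}}{162}\right) \left(41662 + \left(1417 + 8495\right)\right) = \left(-38107 - \frac{199 \sqrt{14}}{162}\right) \left(41662 + 9912\right) = \left(-38107 - \frac{199 \sqrt{14}}{162}\right) 51574 = -1965330418 - \frac{5131613 \sqrt{14}}{81}$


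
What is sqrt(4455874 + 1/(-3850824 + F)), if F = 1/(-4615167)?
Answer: sqrt(28722286016244300498543101459659)/2538885121087 ≈ 2110.9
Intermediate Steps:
F = -1/4615167 ≈ -2.1668e-7
sqrt(4455874 + 1/(-3850824 + F)) = sqrt(4455874 + 1/(-3850824 - 1/4615167)) = sqrt(4455874 + 1/(-17772195847609/4615167)) = sqrt(4455874 - 4615167/17772195847609) = sqrt(79190665400264290099/17772195847609) = sqrt(28722286016244300498543101459659)/2538885121087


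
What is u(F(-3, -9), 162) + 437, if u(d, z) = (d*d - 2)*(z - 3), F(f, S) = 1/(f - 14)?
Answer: 34550/289 ≈ 119.55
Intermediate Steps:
F(f, S) = 1/(-14 + f)
u(d, z) = (-3 + z)*(-2 + d**2) (u(d, z) = (d**2 - 2)*(-3 + z) = (-2 + d**2)*(-3 + z) = (-3 + z)*(-2 + d**2))
u(F(-3, -9), 162) + 437 = (6 - 3/(-14 - 3)**2 - 2*162 + 162*(1/(-14 - 3))**2) + 437 = (6 - 3*(1/(-17))**2 - 324 + 162*(1/(-17))**2) + 437 = (6 - 3*(-1/17)**2 - 324 + 162*(-1/17)**2) + 437 = (6 - 3*1/289 - 324 + 162*(1/289)) + 437 = (6 - 3/289 - 324 + 162/289) + 437 = -91743/289 + 437 = 34550/289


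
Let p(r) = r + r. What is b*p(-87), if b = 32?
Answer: -5568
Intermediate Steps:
p(r) = 2*r
b*p(-87) = 32*(2*(-87)) = 32*(-174) = -5568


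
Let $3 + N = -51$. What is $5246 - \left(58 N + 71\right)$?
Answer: $8307$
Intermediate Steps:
$N = -54$ ($N = -3 - 51 = -54$)
$5246 - \left(58 N + 71\right) = 5246 - \left(58 \left(-54\right) + 71\right) = 5246 - \left(-3132 + 71\right) = 5246 - -3061 = 5246 + 3061 = 8307$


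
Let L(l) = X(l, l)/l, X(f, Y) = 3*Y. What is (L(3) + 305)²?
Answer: 94864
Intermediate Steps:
L(l) = 3 (L(l) = (3*l)/l = 3)
(L(3) + 305)² = (3 + 305)² = 308² = 94864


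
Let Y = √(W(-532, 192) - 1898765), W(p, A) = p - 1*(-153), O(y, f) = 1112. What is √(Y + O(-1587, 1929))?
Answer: √(1112 + 6*I*√52754) ≈ 37.966 + 18.149*I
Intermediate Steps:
W(p, A) = 153 + p (W(p, A) = p + 153 = 153 + p)
Y = 6*I*√52754 (Y = √((153 - 532) - 1898765) = √(-379 - 1898765) = √(-1899144) = 6*I*√52754 ≈ 1378.1*I)
√(Y + O(-1587, 1929)) = √(6*I*√52754 + 1112) = √(1112 + 6*I*√52754)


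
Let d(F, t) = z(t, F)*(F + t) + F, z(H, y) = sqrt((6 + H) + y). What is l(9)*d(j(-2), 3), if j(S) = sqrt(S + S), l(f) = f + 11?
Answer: 40*I + sqrt(9 + 2*I)*(60 + 40*I) ≈ 167.84 + 180.61*I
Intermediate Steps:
l(f) = 11 + f
z(H, y) = sqrt(6 + H + y)
j(S) = sqrt(2)*sqrt(S) (j(S) = sqrt(2*S) = sqrt(2)*sqrt(S))
d(F, t) = F + sqrt(6 + F + t)*(F + t) (d(F, t) = sqrt(6 + t + F)*(F + t) + F = sqrt(6 + F + t)*(F + t) + F = F + sqrt(6 + F + t)*(F + t))
l(9)*d(j(-2), 3) = (11 + 9)*(sqrt(2)*sqrt(-2) + (sqrt(2)*sqrt(-2))*sqrt(6 + sqrt(2)*sqrt(-2) + 3) + 3*sqrt(6 + sqrt(2)*sqrt(-2) + 3)) = 20*(sqrt(2)*(I*sqrt(2)) + (sqrt(2)*(I*sqrt(2)))*sqrt(6 + sqrt(2)*(I*sqrt(2)) + 3) + 3*sqrt(6 + sqrt(2)*(I*sqrt(2)) + 3)) = 20*(2*I + (2*I)*sqrt(6 + 2*I + 3) + 3*sqrt(6 + 2*I + 3)) = 20*(2*I + (2*I)*sqrt(9 + 2*I) + 3*sqrt(9 + 2*I)) = 20*(2*I + 2*I*sqrt(9 + 2*I) + 3*sqrt(9 + 2*I)) = 20*(2*I + 3*sqrt(9 + 2*I) + 2*I*sqrt(9 + 2*I)) = 40*I + 60*sqrt(9 + 2*I) + 40*I*sqrt(9 + 2*I)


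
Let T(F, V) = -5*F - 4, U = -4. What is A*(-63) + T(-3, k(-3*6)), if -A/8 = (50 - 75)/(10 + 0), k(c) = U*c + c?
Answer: -1249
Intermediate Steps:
k(c) = -3*c (k(c) = -4*c + c = -3*c)
T(F, V) = -4 - 5*F
A = 20 (A = -8*(50 - 75)/(10 + 0) = -(-200)/10 = -8*(-5/2) = 20)
A*(-63) + T(-3, k(-3*6)) = 20*(-63) + (-4 - 5*(-3)) = -1260 + (-4 + 15) = -1260 + 11 = -1249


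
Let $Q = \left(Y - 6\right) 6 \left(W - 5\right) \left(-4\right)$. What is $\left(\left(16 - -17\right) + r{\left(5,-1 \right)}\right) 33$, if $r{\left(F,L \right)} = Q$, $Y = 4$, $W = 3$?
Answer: $-2079$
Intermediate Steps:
$Q = -96$ ($Q = \left(4 - 6\right) 6 \left(3 - 5\right) \left(-4\right) = \left(4 - 6\right) 6 \left(-2\right) \left(-4\right) = \left(-2\right) \left(-12\right) \left(-4\right) = 24 \left(-4\right) = -96$)
$r{\left(F,L \right)} = -96$
$\left(\left(16 - -17\right) + r{\left(5,-1 \right)}\right) 33 = \left(\left(16 - -17\right) - 96\right) 33 = \left(\left(16 + 17\right) - 96\right) 33 = \left(33 - 96\right) 33 = \left(-63\right) 33 = -2079$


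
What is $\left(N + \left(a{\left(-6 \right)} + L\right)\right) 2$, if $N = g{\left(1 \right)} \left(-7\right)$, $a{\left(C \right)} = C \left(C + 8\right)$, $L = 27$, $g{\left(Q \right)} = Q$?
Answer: $16$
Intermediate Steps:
$a{\left(C \right)} = C \left(8 + C\right)$
$N = -7$ ($N = 1 \left(-7\right) = -7$)
$\left(N + \left(a{\left(-6 \right)} + L\right)\right) 2 = \left(-7 + \left(- 6 \left(8 - 6\right) + 27\right)\right) 2 = \left(-7 + \left(\left(-6\right) 2 + 27\right)\right) 2 = \left(-7 + \left(-12 + 27\right)\right) 2 = \left(-7 + 15\right) 2 = 8 \cdot 2 = 16$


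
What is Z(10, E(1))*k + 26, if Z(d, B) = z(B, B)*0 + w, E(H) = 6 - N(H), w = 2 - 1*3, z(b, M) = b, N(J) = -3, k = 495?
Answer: -469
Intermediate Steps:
w = -1 (w = 2 - 3 = -1)
E(H) = 9 (E(H) = 6 - 1*(-3) = 6 + 3 = 9)
Z(d, B) = -1 (Z(d, B) = B*0 - 1 = 0 - 1 = -1)
Z(10, E(1))*k + 26 = -1*495 + 26 = -495 + 26 = -469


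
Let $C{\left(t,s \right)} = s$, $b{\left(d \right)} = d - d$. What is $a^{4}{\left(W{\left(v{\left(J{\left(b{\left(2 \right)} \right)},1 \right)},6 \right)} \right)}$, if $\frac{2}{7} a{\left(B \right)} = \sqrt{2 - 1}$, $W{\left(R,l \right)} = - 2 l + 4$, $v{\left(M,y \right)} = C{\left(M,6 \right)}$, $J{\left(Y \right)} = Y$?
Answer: $\frac{2401}{16} \approx 150.06$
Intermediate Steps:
$b{\left(d \right)} = 0$
$v{\left(M,y \right)} = 6$
$W{\left(R,l \right)} = 4 - 2 l$
$a{\left(B \right)} = \frac{7}{2}$ ($a{\left(B \right)} = \frac{7 \sqrt{2 - 1}}{2} = \frac{7 \sqrt{1}}{2} = \frac{7}{2} \cdot 1 = \frac{7}{2}$)
$a^{4}{\left(W{\left(v{\left(J{\left(b{\left(2 \right)} \right)},1 \right)},6 \right)} \right)} = \left(\frac{7}{2}\right)^{4} = \frac{2401}{16}$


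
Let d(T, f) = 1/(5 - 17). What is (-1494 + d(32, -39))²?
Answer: 321449041/144 ≈ 2.2323e+6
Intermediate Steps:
d(T, f) = -1/12 (d(T, f) = 1/(-12) = -1/12)
(-1494 + d(32, -39))² = (-1494 - 1/12)² = (-17929/12)² = 321449041/144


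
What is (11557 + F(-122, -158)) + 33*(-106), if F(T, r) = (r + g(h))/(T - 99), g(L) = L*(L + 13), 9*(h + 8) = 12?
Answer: 943009/117 ≈ 8059.9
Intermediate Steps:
h = -20/3 (h = -8 + (⅑)*12 = -8 + 4/3 = -20/3 ≈ -6.6667)
g(L) = L*(13 + L)
F(T, r) = (-380/9 + r)/(-99 + T) (F(T, r) = (r - 20*(13 - 20/3)/3)/(T - 99) = (r - 20/3*19/3)/(-99 + T) = (r - 380/9)/(-99 + T) = (-380/9 + r)/(-99 + T))
(11557 + F(-122, -158)) + 33*(-106) = (11557 + (-380/9 - 158)/(-99 - 122)) + 33*(-106) = (11557 - 1802/9/(-221)) - 3498 = (11557 - 1/221*(-1802/9)) - 3498 = (11557 + 106/117) - 3498 = 1352275/117 - 3498 = 943009/117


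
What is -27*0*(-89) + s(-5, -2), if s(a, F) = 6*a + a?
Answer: -35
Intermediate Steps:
s(a, F) = 7*a
-27*0*(-89) + s(-5, -2) = -27*0*(-89) + 7*(-5) = 0*(-89) - 35 = 0 - 35 = -35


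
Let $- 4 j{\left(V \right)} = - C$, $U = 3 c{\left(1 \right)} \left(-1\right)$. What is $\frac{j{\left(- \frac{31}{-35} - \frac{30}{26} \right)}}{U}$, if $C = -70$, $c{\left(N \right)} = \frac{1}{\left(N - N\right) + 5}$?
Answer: $\frac{175}{6} \approx 29.167$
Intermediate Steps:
$c{\left(N \right)} = \frac{1}{5}$ ($c{\left(N \right)} = \frac{1}{0 + 5} = \frac{1}{5}$)
$U = - \frac{3}{5}$ ($U = 3 \cdot \frac{1}{5} \left(-1\right) = \frac{3}{5} \left(-1\right) = - \frac{3}{5} \approx -0.6$)
$j{\left(V \right)} = - \frac{35}{2}$ ($j{\left(V \right)} = - \frac{\left(-1\right) \left(-70\right)}{4} = \left(- \frac{1}{4}\right) 70 = - \frac{35}{2}$)
$\frac{j{\left(- \frac{31}{-35} - \frac{30}{26} \right)}}{U} = - \frac{35}{2 \left(- \frac{3}{5}\right)} = \left(- \frac{35}{2}\right) \left(- \frac{5}{3}\right) = \frac{175}{6}$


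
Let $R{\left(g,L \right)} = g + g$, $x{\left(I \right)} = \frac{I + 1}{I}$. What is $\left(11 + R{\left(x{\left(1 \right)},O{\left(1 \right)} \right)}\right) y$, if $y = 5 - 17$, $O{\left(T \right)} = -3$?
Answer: $-180$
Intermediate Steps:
$y = -12$
$x{\left(I \right)} = \frac{1 + I}{I}$
$R{\left(g,L \right)} = 2 g$
$\left(11 + R{\left(x{\left(1 \right)},O{\left(1 \right)} \right)}\right) y = \left(11 + 2 \frac{1 + 1}{1}\right) \left(-12\right) = \left(11 + 2 \cdot 1 \cdot 2\right) \left(-12\right) = \left(11 + 2 \cdot 2\right) \left(-12\right) = \left(11 + 4\right) \left(-12\right) = 15 \left(-12\right) = -180$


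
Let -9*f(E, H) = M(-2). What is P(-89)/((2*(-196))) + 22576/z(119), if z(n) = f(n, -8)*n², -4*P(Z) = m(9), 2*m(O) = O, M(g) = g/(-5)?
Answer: -1912167/53312 ≈ -35.867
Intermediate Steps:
M(g) = -g/5 (M(g) = g*(-⅕) = -g/5)
f(E, H) = -2/45 (f(E, H) = -(-1)*(-2)/45 = -⅑*⅖ = -2/45)
m(O) = O/2
P(Z) = -9/8
z(n) = -2*n²/45
P(-89)/((2*(-196))) + 22576/z(119) = -9/(8*(2*(-196))) + 22576/((-2/45*119²)) = -9/8/(-392) + 22576/((-2/45*14161)) = -9/8*(-1/392) + 22576/(-28322/45) = 9/3136 + 22576*(-45/28322) = 9/3136 - 29880/833 = -1912167/53312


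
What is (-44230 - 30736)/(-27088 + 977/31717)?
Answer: 2377696622/859149119 ≈ 2.7675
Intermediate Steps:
(-44230 - 30736)/(-27088 + 977/31717) = -74966/(-27088 + 977*(1/31717)) = -74966/(-27088 + 977/31717) = -74966/(-859149119/31717) = -74966*(-31717/859149119) = 2377696622/859149119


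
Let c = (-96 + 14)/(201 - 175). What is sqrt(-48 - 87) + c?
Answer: -41/13 + 3*I*sqrt(15) ≈ -3.1538 + 11.619*I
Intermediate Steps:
c = -41/13 (c = -82/26 = -82*1/26 = -41/13 ≈ -3.1538)
sqrt(-48 - 87) + c = sqrt(-48 - 87) - 41/13 = sqrt(-135) - 41/13 = 3*I*sqrt(15) - 41/13 = -41/13 + 3*I*sqrt(15)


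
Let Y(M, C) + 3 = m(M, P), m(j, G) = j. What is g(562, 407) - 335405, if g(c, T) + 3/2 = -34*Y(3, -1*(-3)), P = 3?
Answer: -670813/2 ≈ -3.3541e+5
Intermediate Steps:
Y(M, C) = -3 + M
g(c, T) = -3/2 (g(c, T) = -3/2 - 34*(-3 + 3) = -3/2 - 34*0 = -3/2 + 0 = -3/2)
g(562, 407) - 335405 = -3/2 - 335405 = -670813/2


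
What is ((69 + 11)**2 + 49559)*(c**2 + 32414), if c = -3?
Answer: 1814358657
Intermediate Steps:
((69 + 11)**2 + 49559)*(c**2 + 32414) = ((69 + 11)**2 + 49559)*((-3)**2 + 32414) = (80**2 + 49559)*(9 + 32414) = (6400 + 49559)*32423 = 55959*32423 = 1814358657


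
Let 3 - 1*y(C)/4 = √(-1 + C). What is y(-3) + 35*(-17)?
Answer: -583 - 8*I ≈ -583.0 - 8.0*I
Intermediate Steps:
y(C) = 12 - 4*√(-1 + C)
y(-3) + 35*(-17) = (12 - 4*√(-1 - 3)) + 35*(-17) = (12 - 8*I) - 595 = -583 - 8*I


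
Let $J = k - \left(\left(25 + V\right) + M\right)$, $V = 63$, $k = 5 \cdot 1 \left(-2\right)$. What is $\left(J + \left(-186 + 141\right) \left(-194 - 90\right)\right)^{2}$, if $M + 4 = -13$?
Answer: $161264601$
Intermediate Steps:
$M = -17$ ($M = -4 - 13 = -17$)
$k = -10$ ($k = 5 \left(-2\right) = -10$)
$J = -81$ ($J = -10 - \left(\left(25 + 63\right) - 17\right) = -10 - \left(88 - 17\right) = -10 - 71 = -81$)
$\left(J + \left(-186 + 141\right) \left(-194 - 90\right)\right)^{2} = \left(-81 + \left(-186 + 141\right) \left(-194 - 90\right)\right)^{2} = \left(-81 - -12780\right)^{2} = \left(-81 + 12780\right)^{2} = 12699^{2} = 161264601$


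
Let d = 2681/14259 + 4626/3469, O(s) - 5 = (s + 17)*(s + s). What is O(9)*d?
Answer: 5085596197/7066353 ≈ 719.69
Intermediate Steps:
O(s) = 5 + 2*s*(17 + s) (O(s) = 5 + (s + 17)*(s + s) = 5 + (17 + s)*(2*s) = 5 + 2*s*(17 + s))
d = 10751789/7066353 (d = 2681*(1/14259) + 4626*(1/3469) = 383/2037 + 4626/3469 = 10751789/7066353 ≈ 1.5215)
O(9)*d = (5 + 2*9² + 34*9)*(10751789/7066353) = (5 + 2*81 + 306)*(10751789/7066353) = (5 + 162 + 306)*(10751789/7066353) = 473*(10751789/7066353) = 5085596197/7066353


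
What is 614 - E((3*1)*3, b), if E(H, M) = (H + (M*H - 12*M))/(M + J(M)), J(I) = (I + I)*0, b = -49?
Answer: 30242/49 ≈ 617.18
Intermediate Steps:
J(I) = 0 (J(I) = (2*I)*0 = 0)
E(H, M) = (H - 12*M + H*M)/M (E(H, M) = (H + (M*H - 12*M))/(M + 0) = (H + (H*M - 12*M))/M = (H + (-12*M + H*M))/M = (H - 12*M + H*M)/M)
614 - E((3*1)*3, b) = 614 - (-12 + (3*1)*3 + ((3*1)*3)/(-49)) = 614 - (-12 + 3*3 + (3*3)*(-1/49)) = 614 - (-12 + 9 + 9*(-1/49)) = 614 - (-12 + 9 - 9/49) = 614 - 1*(-156/49) = 614 + 156/49 = 30242/49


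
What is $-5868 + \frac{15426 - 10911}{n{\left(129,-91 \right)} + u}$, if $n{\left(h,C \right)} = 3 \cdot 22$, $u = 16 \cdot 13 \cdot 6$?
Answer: $- \frac{2568679}{438} \approx -5864.6$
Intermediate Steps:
$u = 1248$ ($u = 208 \cdot 6 = 1248$)
$n{\left(h,C \right)} = 66$
$-5868 + \frac{15426 - 10911}{n{\left(129,-91 \right)} + u} = -5868 + \frac{15426 - 10911}{66 + 1248} = -5868 + \frac{15426 - 10911}{1314} = -5868 + \left(15426 - 10911\right) \frac{1}{1314} = -5868 + 4515 \cdot \frac{1}{1314} = -5868 + \frac{1505}{438} = - \frac{2568679}{438}$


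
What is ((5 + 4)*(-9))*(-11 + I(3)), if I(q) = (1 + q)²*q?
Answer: -2997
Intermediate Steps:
I(q) = q*(1 + q)²
((5 + 4)*(-9))*(-11 + I(3)) = ((5 + 4)*(-9))*(-11 + 3*(1 + 3)²) = (9*(-9))*(-11 + 3*4²) = -81*(-11 + 3*16) = -81*(-11 + 48) = -81*37 = -2997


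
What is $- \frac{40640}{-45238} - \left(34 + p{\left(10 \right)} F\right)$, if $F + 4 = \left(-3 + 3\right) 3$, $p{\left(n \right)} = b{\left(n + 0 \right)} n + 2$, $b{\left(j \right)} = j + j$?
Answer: $\frac{17527426}{22619} \approx 774.9$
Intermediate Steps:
$b{\left(j \right)} = 2 j$
$p{\left(n \right)} = 2 + 2 n^{2}$ ($p{\left(n \right)} = 2 \left(n + 0\right) n + 2 = 2 n n + 2 = 2 n^{2} + 2 = 2 + 2 n^{2}$)
$F = -4$ ($F = -4 + \left(-3 + 3\right) 3 = -4 + 0 \cdot 3 = -4 + 0 = -4$)
$- \frac{40640}{-45238} - \left(34 + p{\left(10 \right)} F\right) = - \frac{40640}{-45238} - \left(34 + \left(2 + 2 \cdot 10^{2}\right) \left(-4\right)\right) = \left(-40640\right) \left(- \frac{1}{45238}\right) - \left(34 + \left(2 + 2 \cdot 100\right) \left(-4\right)\right) = \frac{20320}{22619} - \left(34 + \left(2 + 200\right) \left(-4\right)\right) = \frac{20320}{22619} - \left(34 + 202 \left(-4\right)\right) = \frac{20320}{22619} - \left(34 - 808\right) = \frac{20320}{22619} - -774 = \frac{20320}{22619} + 774 = \frac{17527426}{22619}$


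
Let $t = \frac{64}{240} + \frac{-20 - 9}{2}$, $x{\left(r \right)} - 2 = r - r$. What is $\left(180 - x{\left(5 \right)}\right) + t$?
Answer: $\frac{4913}{30} \approx 163.77$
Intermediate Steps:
$x{\left(r \right)} = 2$ ($x{\left(r \right)} = 2 + \left(r - r\right) = 2 + 0 = 2$)
$t = - \frac{427}{30}$ ($t = 64 \cdot \frac{1}{240} - \frac{29}{2} = \frac{4}{15} - \frac{29}{2} = - \frac{427}{30} \approx -14.233$)
$\left(180 - x{\left(5 \right)}\right) + t = \left(180 - 2\right) - \frac{427}{30} = 178 - \frac{427}{30} = \frac{4913}{30}$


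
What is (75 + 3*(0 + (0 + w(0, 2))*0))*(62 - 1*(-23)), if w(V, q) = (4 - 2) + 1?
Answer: 6375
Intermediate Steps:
w(V, q) = 3 (w(V, q) = 2 + 1 = 3)
(75 + 3*(0 + (0 + w(0, 2))*0))*(62 - 1*(-23)) = (75 + 3*(0 + (0 + 3)*0))*(62 - 1*(-23)) = (75 + 3*(0 + 3*0))*(62 + 23) = (75 + 3*(0 + 0))*85 = (75 + 3*0)*85 = (75 + 0)*85 = 75*85 = 6375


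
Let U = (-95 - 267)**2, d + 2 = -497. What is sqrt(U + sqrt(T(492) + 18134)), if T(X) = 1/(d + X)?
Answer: sqrt(6421156 + 7*sqrt(888559))/7 ≈ 362.19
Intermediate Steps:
d = -499 (d = -2 - 497 = -499)
T(X) = 1/(-499 + X)
U = 131044 (U = (-362)**2 = 131044)
sqrt(U + sqrt(T(492) + 18134)) = sqrt(131044 + sqrt(1/(-499 + 492) + 18134)) = sqrt(131044 + sqrt(1/(-7) + 18134)) = sqrt(131044 + sqrt(-1/7 + 18134)) = sqrt(131044 + sqrt(126937/7)) = sqrt(131044 + sqrt(888559)/7)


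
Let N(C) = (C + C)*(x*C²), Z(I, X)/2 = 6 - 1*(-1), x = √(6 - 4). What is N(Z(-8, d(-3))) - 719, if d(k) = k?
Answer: -719 + 5488*√2 ≈ 7042.2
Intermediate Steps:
x = √2 ≈ 1.4142
Z(I, X) = 14 (Z(I, X) = 2*(6 - 1*(-1)) = 2*(6 + 1) = 2*7 = 14)
N(C) = 2*√2*C³ (N(C) = (C + C)*(√2*C²) = (2*C)*(√2*C²) = 2*√2*C³)
N(Z(-8, d(-3))) - 719 = 2*√2*14³ - 719 = 2*√2*2744 - 719 = 5488*√2 - 719 = -719 + 5488*√2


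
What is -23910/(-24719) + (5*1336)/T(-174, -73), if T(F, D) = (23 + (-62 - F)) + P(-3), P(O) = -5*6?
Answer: 33526694/519099 ≈ 64.586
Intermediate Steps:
P(O) = -30
T(F, D) = -69 - F (T(F, D) = (23 + (-62 - F)) - 30 = (-39 - F) - 30 = -69 - F)
-23910/(-24719) + (5*1336)/T(-174, -73) = -23910/(-24719) + (5*1336)/(-69 - 1*(-174)) = -23910*(-1/24719) + 6680/(-69 + 174) = 23910/24719 + 6680/105 = 23910/24719 + 6680*(1/105) = 23910/24719 + 1336/21 = 33526694/519099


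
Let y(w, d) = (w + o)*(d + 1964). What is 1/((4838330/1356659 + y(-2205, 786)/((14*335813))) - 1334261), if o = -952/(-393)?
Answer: -179044405405431/238891559538685652896 ≈ -7.4948e-7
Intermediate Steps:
o = 952/393 (o = -952*(-1/393) = 952/393 ≈ 2.4224)
y(w, d) = (1964 + d)*(952/393 + w) (y(w, d) = (w + 952/393)*(d + 1964) = (952/393 + w)*(1964 + d) = (1964 + d)*(952/393 + w))
1/((4838330/1356659 + y(-2205, 786)/((14*335813))) - 1334261) = 1/((4838330/1356659 + (1869728/393 + 1964*(-2205) + (952/393)*786 + 786*(-2205))/((14*335813))) - 1334261) = 1/((4838330*(1/1356659) + (1869728/393 - 4330620 + 1904 - 1733130)/4701382) - 1334261) = 1/((4838330/1356659 - 2380435750/393*1/4701382) - 1334261) = 1/((4838330/1356659 - 170031125/131974509) - 1334261) = 1/(407861970118595/179044405405431 - 1334261) = 1/(-238891559538685652896/179044405405431) = -179044405405431/238891559538685652896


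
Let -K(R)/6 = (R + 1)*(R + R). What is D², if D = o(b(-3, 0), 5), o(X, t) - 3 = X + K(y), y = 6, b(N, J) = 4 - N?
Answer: 244036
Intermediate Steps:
K(R) = -12*R*(1 + R) (K(R) = -6*(R + 1)*(R + R) = -6*(1 + R)*2*R = -12*R*(1 + R))
o(X, t) = -501 + X (o(X, t) = 3 + (X - 12*6*(1 + 6)) = 3 + (X - 12*6*7) = 3 + (X - 504) = 3 + (-504 + X) = -501 + X)
D = -494 (D = -501 + (4 - 1*(-3)) = -501 + (4 + 3) = -501 + 7 = -494)
D² = (-494)² = 244036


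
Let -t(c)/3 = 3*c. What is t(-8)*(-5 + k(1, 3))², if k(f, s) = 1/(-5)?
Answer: 48672/25 ≈ 1946.9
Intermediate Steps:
t(c) = -9*c
k(f, s) = -⅕
t(-8)*(-5 + k(1, 3))² = (-9*(-8))*(-5 - ⅕)² = 72*(-26/5)² = 72*(676/25) = 48672/25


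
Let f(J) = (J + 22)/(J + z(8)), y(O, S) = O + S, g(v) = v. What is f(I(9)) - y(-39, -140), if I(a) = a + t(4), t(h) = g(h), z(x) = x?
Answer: 542/3 ≈ 180.67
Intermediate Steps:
t(h) = h
I(a) = 4 + a (I(a) = a + 4 = 4 + a)
f(J) = (22 + J)/(8 + J) (f(J) = (J + 22)/(J + 8) = (22 + J)/(8 + J))
f(I(9)) - y(-39, -140) = (22 + (4 + 9))/(8 + (4 + 9)) - (-39 - 140) = (22 + 13)/(8 + 13) - 1*(-179) = 35/21 + 179 = (1/21)*35 + 179 = 5/3 + 179 = 542/3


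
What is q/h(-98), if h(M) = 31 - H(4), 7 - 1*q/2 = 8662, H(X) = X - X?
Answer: -17310/31 ≈ -558.39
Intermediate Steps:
H(X) = 0
q = -17310 (q = 14 - 2*8662 = 14 - 17324 = -17310)
h(M) = 31 (h(M) = 31 - 1*0 = 31 + 0 = 31)
q/h(-98) = -17310/31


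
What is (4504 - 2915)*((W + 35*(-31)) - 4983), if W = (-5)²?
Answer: -9602327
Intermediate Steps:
W = 25
(4504 - 2915)*((W + 35*(-31)) - 4983) = (4504 - 2915)*((25 + 35*(-31)) - 4983) = 1589*((25 - 1085) - 4983) = 1589*(-1060 - 4983) = 1589*(-6043) = -9602327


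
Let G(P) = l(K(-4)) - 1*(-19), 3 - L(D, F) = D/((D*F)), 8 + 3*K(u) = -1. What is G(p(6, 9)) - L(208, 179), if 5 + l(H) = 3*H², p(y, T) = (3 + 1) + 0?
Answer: 6803/179 ≈ 38.006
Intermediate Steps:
K(u) = -3 (K(u) = -8/3 + (⅓)*(-1) = -8/3 - ⅓ = -3)
p(y, T) = 4 (p(y, T) = 4 + 0 = 4)
l(H) = -5 + 3*H²
L(D, F) = 3 - 1/F (L(D, F) = 3 - D/(D*F) = 3 - D*1/(D*F) = 3 - 1/F)
G(P) = 41 (G(P) = (-5 + 3*(-3)²) - 1*(-19) = (-5 + 3*9) + 19 = (-5 + 27) + 19 = 22 + 19 = 41)
G(p(6, 9)) - L(208, 179) = 41 - (3 - 1/179) = 41 - 1*536/179 = 41 - 536/179 = 6803/179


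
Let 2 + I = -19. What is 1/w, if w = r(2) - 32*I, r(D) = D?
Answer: 1/674 ≈ 0.0014837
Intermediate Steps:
I = -21 (I = -2 - 19 = -21)
w = 674 (w = 2 - 32*(-21) = 2 + 672 = 674)
1/w = 1/674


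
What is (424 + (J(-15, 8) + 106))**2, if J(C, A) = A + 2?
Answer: 291600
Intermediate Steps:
J(C, A) = 2 + A
(424 + (J(-15, 8) + 106))**2 = (424 + ((2 + 8) + 106))**2 = (424 + (10 + 106))**2 = (424 + 116)**2 = 540**2 = 291600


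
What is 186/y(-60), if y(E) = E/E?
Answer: 186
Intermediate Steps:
y(E) = 1
186/y(-60) = 186/1 = 186*1 = 186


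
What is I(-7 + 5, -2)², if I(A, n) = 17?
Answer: 289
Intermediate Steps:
I(-7 + 5, -2)² = 17² = 289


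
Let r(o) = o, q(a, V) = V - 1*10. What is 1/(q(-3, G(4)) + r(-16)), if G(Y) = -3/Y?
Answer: -4/107 ≈ -0.037383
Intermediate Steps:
q(a, V) = -10 + V (q(a, V) = V - 10 = -10 + V)
1/(q(-3, G(4)) + r(-16)) = 1/((-10 - 3/4) - 16) = 1/((-10 - 3*¼) - 16) = 1/((-10 - ¾) - 16) = 1/(-43/4 - 16) = 1/(-107/4) = -4/107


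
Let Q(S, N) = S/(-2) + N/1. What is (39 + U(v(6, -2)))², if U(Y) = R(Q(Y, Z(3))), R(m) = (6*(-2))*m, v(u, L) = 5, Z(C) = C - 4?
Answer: 6561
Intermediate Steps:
Z(C) = -4 + C
Q(S, N) = N - S/2 (Q(S, N) = S*(-½) + N*1 = -S/2 + N = N - S/2)
R(m) = -12*m
U(Y) = 12 + 6*Y (U(Y) = -12*((-4 + 3) - Y/2) = -12*(-1 - Y/2) = 12 + 6*Y)
(39 + U(v(6, -2)))² = (39 + (12 + 6*5))² = (39 + (12 + 30))² = (39 + 42)² = 81² = 6561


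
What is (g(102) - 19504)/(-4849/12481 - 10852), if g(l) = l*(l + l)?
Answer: -16275224/135448661 ≈ -0.12016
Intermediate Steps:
g(l) = 2*l**2 (g(l) = l*(2*l) = 2*l**2)
(g(102) - 19504)/(-4849/12481 - 10852) = (2*102**2 - 19504)/(-4849/12481 - 10852) = (2*10404 - 19504)/(-4849*1/12481 - 10852) = (20808 - 19504)/(-4849/12481 - 10852) = 1304/(-135448661/12481) = 1304*(-12481/135448661) = -16275224/135448661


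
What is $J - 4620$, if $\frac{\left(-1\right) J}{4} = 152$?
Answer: $-5228$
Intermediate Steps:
$J = -608$ ($J = \left(-4\right) 152 = -608$)
$J - 4620 = -608 - 4620 = -5228$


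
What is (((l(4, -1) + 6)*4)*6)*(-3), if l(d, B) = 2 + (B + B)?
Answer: -432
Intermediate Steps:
l(d, B) = 2 + 2*B
(((l(4, -1) + 6)*4)*6)*(-3) = ((((2 + 2*(-1)) + 6)*4)*6)*(-3) = ((((2 - 2) + 6)*4)*6)*(-3) = (((0 + 6)*4)*6)*(-3) = ((6*4)*6)*(-3) = (24*6)*(-3) = 144*(-3) = -432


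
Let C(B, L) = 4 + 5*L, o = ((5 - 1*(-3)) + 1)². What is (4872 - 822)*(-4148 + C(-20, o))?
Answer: -15142950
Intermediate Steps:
o = 81 (o = ((5 + 3) + 1)² = (8 + 1)² = 9² = 81)
(4872 - 822)*(-4148 + C(-20, o)) = (4872 - 822)*(-4148 + (4 + 5*81)) = 4050*(-4148 + (4 + 405)) = 4050*(-4148 + 409) = 4050*(-3739) = -15142950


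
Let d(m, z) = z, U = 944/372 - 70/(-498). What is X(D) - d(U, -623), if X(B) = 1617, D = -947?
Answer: 2240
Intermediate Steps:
U = 6891/2573 (U = 944*(1/372) - 70*(-1/498) = 236/93 + 35/249 = 6891/2573 ≈ 2.6782)
X(D) - d(U, -623) = 1617 - 1*(-623) = 1617 + 623 = 2240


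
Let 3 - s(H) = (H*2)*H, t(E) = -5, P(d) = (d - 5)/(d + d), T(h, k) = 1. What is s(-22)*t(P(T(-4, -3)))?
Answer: 4825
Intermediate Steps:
P(d) = (-5 + d)/(2*d) (P(d) = (-5 + d)/((2*d)) = (-5 + d)*(1/(2*d)) = (-5 + d)/(2*d))
s(H) = 3 - 2*H**2 (s(H) = 3 - H*2*H = 3 - 2*H*H = 3 - 2*H**2)
s(-22)*t(P(T(-4, -3))) = (3 - 2*(-22)**2)*(-5) = (3 - 2*484)*(-5) = (3 - 968)*(-5) = -965*(-5) = 4825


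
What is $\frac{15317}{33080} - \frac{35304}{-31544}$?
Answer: $\frac{206376971}{130434440} \approx 1.5822$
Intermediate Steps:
$\frac{15317}{33080} - \frac{35304}{-31544} = 15317 \cdot \frac{1}{33080} - - \frac{4413}{3943} = \frac{15317}{33080} + \frac{4413}{3943} = \frac{206376971}{130434440}$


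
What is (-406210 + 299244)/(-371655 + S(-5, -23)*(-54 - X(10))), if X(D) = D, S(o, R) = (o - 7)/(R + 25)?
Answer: 106966/371271 ≈ 0.28811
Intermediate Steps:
S(o, R) = (-7 + o)/(25 + R)
(-406210 + 299244)/(-371655 + S(-5, -23)*(-54 - X(10))) = (-406210 + 299244)/(-371655 + ((-7 - 5)/(25 - 23))*(-54 - 1*10)) = -106966/(-371655 + (-12/2)*(-54 - 10)) = -106966/(-371655 + ((1/2)*(-12))*(-64)) = -106966/(-371655 - 6*(-64)) = -106966/(-371655 + 384) = -106966/(-371271) = -106966*(-1/371271) = 106966/371271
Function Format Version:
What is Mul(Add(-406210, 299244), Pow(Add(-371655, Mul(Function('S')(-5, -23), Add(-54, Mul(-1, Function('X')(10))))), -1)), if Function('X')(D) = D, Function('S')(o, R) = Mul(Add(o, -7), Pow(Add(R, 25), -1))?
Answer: Rational(106966, 371271) ≈ 0.28811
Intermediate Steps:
Function('S')(o, R) = Mul(Pow(Add(25, R), -1), Add(-7, o)) (Function('S')(o, R) = Mul(Add(-7, o), Pow(Add(25, R), -1)) = Mul(Pow(Add(25, R), -1), Add(-7, o)))
Mul(Add(-406210, 299244), Pow(Add(-371655, Mul(Function('S')(-5, -23), Add(-54, Mul(-1, Function('X')(10))))), -1)) = Mul(Add(-406210, 299244), Pow(Add(-371655, Mul(Mul(Pow(Add(25, -23), -1), Add(-7, -5)), Add(-54, Mul(-1, 10)))), -1)) = Mul(-106966, Pow(Add(-371655, Mul(Mul(Pow(2, -1), -12), Add(-54, -10))), -1)) = Mul(-106966, Pow(Add(-371655, Mul(Mul(Rational(1, 2), -12), -64)), -1)) = Mul(-106966, Pow(Add(-371655, Mul(-6, -64)), -1)) = Mul(-106966, Pow(Add(-371655, 384), -1)) = Mul(-106966, Pow(-371271, -1)) = Mul(-106966, Rational(-1, 371271)) = Rational(106966, 371271)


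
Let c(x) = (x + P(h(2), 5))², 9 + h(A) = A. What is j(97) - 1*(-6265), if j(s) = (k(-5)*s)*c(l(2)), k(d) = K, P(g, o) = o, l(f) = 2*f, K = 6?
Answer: 53407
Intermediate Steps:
h(A) = -9 + A
c(x) = (5 + x)² (c(x) = (x + 5)² = (5 + x)²)
k(d) = 6
j(s) = 486*s (j(s) = (6*s)*(5 + 2*2)² = (6*s)*(5 + 4)² = (6*s)*9² = (6*s)*81 = 486*s)
j(97) - 1*(-6265) = 486*97 - 1*(-6265) = 47142 + 6265 = 53407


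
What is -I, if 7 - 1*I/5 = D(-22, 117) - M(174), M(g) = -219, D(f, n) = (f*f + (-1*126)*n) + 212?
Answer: -69170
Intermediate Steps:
D(f, n) = 212 + f² - 126*n (D(f, n) = (f² - 126*n) + 212 = 212 + f² - 126*n)
I = 69170 (I = 35 - 5*((212 + (-22)² - 126*117) - 1*(-219)) = 35 - 5*((212 + 484 - 14742) + 219) = 35 - 5*(-14046 + 219) = 35 - 5*(-13827) = 35 + 69135 = 69170)
-I = -1*69170 = -69170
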